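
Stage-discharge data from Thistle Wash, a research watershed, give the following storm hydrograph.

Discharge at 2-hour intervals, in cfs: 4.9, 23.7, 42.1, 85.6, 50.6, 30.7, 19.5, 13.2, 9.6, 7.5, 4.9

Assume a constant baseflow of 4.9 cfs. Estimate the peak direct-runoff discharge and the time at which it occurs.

Subtracting baseflow gives direct-runoff ordinates: 0.0, 18.8, 37.2, 80.7, 45.7, 25.8, 14.6, 8.3, 4.7, 2.6, 0.0 cfs.
The maximum is 80.7 cfs, occurring at the reading for t = 6 h.

Q_p = 80.7 cfs at t = 6 h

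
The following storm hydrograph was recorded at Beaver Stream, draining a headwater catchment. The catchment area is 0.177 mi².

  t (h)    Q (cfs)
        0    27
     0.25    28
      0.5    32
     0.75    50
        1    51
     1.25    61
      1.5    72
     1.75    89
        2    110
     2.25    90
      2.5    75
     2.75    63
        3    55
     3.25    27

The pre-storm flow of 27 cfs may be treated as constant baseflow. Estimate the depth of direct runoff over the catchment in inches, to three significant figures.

Direct runoff: 0.0, 1.0, 5.0, 23.0, 24.0, 34.0, 45.0, 62.0, 83.0, 63.0, 48.0, 36.0, 28.0, 0.0 cfs; ΣQ_DR = 452.0 cfs.
V = ΣQ_DR · Δt = 452.0 × 900 s = 4.068 × 10^5 ft³.
Over A = 0.177 mi², depth = V / A = 0.989 in.

d ≈ 0.989 in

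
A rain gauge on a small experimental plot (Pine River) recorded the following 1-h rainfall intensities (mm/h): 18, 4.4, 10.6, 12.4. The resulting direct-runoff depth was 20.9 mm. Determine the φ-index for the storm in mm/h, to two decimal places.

Only the 3 blocks with intensity above φ contribute runoff: 18, 10.6, 12.4 mm/h.
Σ(I−φ)·Δt = d  ⇒  (18+10.6+12.4 − 3φ)·1 = 20.9
φ = (41.00 − 20.9/1) / 3 = 6.70 mm/h.

φ ≈ 6.70 mm/h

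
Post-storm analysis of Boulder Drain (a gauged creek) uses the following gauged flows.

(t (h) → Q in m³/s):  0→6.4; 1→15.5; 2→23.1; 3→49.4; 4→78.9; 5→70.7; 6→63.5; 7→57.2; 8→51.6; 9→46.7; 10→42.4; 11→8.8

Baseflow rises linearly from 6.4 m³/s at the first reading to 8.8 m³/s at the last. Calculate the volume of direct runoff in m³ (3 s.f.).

Direct-runoff ordinates (Q − Q_b): 0.00, 8.88, 16.26, 42.35, 71.63, 63.21, 55.79, 49.27, 43.45, 38.34, 33.82, 0.00 m³/s.
ΣQ_DR = 423.0 m³/s.
With Δt = 1 h = 3600 s, V = ΣQ_DR · Δt = 423.0 × 3600 = 1.52 × 10^6 m³.

V ≈ 1.52 × 10^6 m³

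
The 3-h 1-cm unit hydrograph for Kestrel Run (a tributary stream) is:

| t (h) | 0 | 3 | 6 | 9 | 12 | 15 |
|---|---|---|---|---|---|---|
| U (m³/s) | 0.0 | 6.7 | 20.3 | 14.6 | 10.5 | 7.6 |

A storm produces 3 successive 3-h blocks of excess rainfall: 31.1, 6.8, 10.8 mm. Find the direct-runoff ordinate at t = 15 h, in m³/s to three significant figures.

Q ≈ 46.5 m³/s

By discrete convolution, Q_j = Σ (P_i / 10 mm) · U_{j−i}.
At t = 15 h (j=5): Q = (31.1/10)·7.6 + (6.8/10)·10.5 + (10.8/10)·14.6 = 46.5 m³/s.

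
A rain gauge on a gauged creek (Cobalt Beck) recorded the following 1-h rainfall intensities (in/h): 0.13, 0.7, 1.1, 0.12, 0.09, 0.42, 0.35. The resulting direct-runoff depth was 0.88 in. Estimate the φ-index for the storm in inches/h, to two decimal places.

φ ≈ 0.46 in/h

Only the 2 blocks with intensity above φ contribute runoff: 0.7, 1.1 in/h.
Σ(I−φ)·Δt = d  ⇒  (0.7+1.1 − 2φ)·1 = 0.88
φ = (1.800 − 0.88/1) / 2 = 0.46 in/h.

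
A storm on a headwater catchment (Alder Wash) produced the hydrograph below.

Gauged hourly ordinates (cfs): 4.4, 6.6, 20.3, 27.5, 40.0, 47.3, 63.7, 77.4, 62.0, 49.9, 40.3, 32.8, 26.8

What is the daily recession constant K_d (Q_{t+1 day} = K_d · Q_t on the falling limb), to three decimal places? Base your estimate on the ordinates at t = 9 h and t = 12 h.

K_d ≈ 0.007

Between t = 9 h and t = 12 h the flow falls from 49.9 to 26.8 cfs over 3×1 h = 3 h.
Per-interval ratio K = (26.8/49.9)^(1/3) = 0.8129; K_d = K^(24/1) = 0.007.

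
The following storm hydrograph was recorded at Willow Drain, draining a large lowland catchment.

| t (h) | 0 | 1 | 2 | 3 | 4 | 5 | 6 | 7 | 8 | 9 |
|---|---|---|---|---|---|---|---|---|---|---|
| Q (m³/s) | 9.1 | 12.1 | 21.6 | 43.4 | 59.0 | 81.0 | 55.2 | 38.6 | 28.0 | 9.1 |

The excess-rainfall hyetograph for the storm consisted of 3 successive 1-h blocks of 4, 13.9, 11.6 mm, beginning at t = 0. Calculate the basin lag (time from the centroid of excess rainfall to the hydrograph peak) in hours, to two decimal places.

Centroid of excess rainfall: t_c = Σ P_i·t̄_i / ΣP_i = 1.7576 h (block centres at 0.5, 1.5, 2.5 h).
Hydrograph peak occurs at t = 5 h, so basin lag t_L = 5 − 1.7576 = 3.24 h.

t_L ≈ 3.24 h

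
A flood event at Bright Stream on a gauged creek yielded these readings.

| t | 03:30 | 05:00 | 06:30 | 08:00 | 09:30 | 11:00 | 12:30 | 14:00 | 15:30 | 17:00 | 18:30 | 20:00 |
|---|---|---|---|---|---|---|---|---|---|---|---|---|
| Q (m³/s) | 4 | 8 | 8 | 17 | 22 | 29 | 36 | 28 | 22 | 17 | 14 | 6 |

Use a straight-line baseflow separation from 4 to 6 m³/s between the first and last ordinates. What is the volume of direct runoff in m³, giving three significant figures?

V ≈ 8.15 × 10^5 m³

Direct-runoff ordinates (Q − Q_b): 0.00, 3.82, 3.64, 12.45, 17.27, 24.09, 30.91, 22.73, 16.55, 11.36, 8.18, 0.00 m³/s.
ΣQ_DR = 151.0 m³/s.
With Δt = 1.5 h = 5400 s, V = ΣQ_DR · Δt = 151.0 × 5400 = 8.15 × 10^5 m³.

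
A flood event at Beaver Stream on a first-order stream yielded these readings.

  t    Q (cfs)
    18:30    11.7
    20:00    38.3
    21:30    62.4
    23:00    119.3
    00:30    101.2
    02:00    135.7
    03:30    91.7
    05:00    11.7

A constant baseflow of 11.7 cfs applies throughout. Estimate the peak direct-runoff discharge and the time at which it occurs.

Q_p = 124.0 cfs at t = 02:00

Subtracting baseflow gives direct-runoff ordinates: 0.0, 26.6, 50.7, 107.6, 89.5, 124.0, 80.0, 0.0 cfs.
The maximum is 124.0 cfs, occurring at the reading for t = 02:00.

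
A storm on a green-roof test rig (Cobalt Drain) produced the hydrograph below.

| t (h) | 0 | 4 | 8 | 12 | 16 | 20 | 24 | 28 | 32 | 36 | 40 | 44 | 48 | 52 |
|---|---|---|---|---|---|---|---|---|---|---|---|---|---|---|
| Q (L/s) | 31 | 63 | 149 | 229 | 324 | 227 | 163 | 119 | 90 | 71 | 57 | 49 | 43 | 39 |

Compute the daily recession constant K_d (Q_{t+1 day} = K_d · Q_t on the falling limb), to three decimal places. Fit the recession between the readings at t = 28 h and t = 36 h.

Between t = 28 h and t = 36 h the flow falls from 119 to 71 L/s over 2×4 h = 8 h.
Per-interval ratio K = (71/119)^(1/2) = 0.7724; K_d = K^(24/4) = 0.212.

K_d ≈ 0.212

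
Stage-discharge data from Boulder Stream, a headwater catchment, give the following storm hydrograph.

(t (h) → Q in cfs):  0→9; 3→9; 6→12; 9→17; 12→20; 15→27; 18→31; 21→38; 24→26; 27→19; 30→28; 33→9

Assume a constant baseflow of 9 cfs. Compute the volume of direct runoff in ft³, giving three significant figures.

V ≈ 1.48 × 10^6 ft³

Direct-runoff ordinates (Q − Q_b): 0.0, 0.0, 3.0, 8.0, 11.0, 18.0, 22.0, 29.0, 17.0, 10.0, 19.0, 0.0 cfs.
ΣQ_DR = 137.0 cfs.
With Δt = 3 h = 10800 s, V = ΣQ_DR · Δt = 137.0 × 10800 = 1.48 × 10^6 ft³.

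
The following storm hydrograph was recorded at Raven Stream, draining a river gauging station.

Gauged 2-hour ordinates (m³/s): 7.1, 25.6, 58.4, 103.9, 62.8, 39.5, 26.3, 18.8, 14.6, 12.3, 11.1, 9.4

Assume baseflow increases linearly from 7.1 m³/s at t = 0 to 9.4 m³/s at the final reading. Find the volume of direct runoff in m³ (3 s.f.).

V ≈ 2.09 × 10^6 m³

Direct-runoff ordinates (Q − Q_b): 0.00, 18.29, 50.88, 96.17, 54.86, 31.35, 17.95, 10.24, 5.83, 3.32, 1.91, 0.00 m³/s.
ΣQ_DR = 290.8 m³/s.
With Δt = 2 h = 7200 s, V = ΣQ_DR · Δt = 290.8 × 7200 = 2.09 × 10^6 m³.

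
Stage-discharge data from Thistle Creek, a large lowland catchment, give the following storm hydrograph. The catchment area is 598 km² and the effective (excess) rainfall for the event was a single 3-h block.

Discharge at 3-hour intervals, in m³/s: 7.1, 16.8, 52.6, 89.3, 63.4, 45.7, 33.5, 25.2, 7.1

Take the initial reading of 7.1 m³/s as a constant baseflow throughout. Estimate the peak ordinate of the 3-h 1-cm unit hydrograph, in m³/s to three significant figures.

U_p ≈ 164 m³/s

Direct runoff: 0.0, 9.7, 45.5, 82.2, 56.3, 38.6, 26.4, 18.1, 0.0 m³/s; ΣQ_DR = 276.8 m³/s, peak = 82.2 m³/s.
Runoff depth d = ΣQ_DR·Δt / A = 276.8 × 10800 / (598 km²) = 4.999 mm.
The 1-cm UH is the DRH scaled by (10 mm)/d, so U_p = 82.2 × 10/4.999 = 164 m³/s.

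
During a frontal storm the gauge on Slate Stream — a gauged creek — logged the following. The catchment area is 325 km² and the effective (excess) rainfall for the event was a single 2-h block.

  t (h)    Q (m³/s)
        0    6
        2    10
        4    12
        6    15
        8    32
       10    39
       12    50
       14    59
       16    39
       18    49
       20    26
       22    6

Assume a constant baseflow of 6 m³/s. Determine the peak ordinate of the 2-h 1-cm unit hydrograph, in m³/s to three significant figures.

Direct runoff: 0.0, 4.0, 6.0, 9.0, 26.0, 33.0, 44.0, 53.0, 33.0, 43.0, 20.0, 0.0 m³/s; ΣQ_DR = 271.0 m³/s, peak = 53.0 m³/s.
Runoff depth d = ΣQ_DR·Δt / A = 271.0 × 7200 / (325 km²) = 6.004 mm.
The 1-cm UH is the DRH scaled by (10 mm)/d, so U_p = 53.0 × 10/6.004 = 88.3 m³/s.

U_p ≈ 88.3 m³/s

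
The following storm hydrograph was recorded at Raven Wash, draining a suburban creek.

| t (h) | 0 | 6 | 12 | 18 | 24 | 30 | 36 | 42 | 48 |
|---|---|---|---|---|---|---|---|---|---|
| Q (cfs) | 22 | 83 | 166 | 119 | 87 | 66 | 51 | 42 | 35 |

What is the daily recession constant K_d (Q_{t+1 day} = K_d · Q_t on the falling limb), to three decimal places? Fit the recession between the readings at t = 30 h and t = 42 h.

K_d ≈ 0.405

Between t = 30 h and t = 42 h the flow falls from 66 to 42 cfs over 2×6 h = 12 h.
Per-interval ratio K = (42/66)^(1/2) = 0.7977; K_d = K^(24/6) = 0.405.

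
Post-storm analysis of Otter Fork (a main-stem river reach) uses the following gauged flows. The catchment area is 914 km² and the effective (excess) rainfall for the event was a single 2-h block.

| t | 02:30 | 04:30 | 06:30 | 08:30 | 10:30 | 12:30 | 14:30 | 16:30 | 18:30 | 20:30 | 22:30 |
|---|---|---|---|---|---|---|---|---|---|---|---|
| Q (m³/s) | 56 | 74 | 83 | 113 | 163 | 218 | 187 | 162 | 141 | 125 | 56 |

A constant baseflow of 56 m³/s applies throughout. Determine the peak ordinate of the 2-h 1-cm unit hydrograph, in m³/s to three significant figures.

Direct runoff: 0.0, 18.0, 27.0, 57.0, 107.0, 162.0, 131.0, 106.0, 85.0, 69.0, 0.0 m³/s; ΣQ_DR = 762.0 m³/s, peak = 162.0 m³/s.
Runoff depth d = ΣQ_DR·Δt / A = 762.0 × 7200 / (914 km²) = 6.003 mm.
The 1-cm UH is the DRH scaled by (10 mm)/d, so U_p = 162.0 × 10/6.003 = 270 m³/s.

U_p ≈ 270 m³/s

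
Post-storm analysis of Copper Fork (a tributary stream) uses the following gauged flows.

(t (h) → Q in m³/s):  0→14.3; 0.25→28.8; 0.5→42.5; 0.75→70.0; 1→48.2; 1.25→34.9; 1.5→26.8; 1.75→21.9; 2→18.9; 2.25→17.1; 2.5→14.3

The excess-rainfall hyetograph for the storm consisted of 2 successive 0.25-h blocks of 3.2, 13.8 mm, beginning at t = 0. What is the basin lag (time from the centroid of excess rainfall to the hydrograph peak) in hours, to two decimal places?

Centroid of excess rainfall: t_c = Σ P_i·t̄_i / ΣP_i = 0.3279 h (block centres at 0.125, 0.375 h).
Hydrograph peak occurs at t = 0.75 h, so basin lag t_L = 0.75 − 0.3279 = 0.42 h.

t_L ≈ 0.42 h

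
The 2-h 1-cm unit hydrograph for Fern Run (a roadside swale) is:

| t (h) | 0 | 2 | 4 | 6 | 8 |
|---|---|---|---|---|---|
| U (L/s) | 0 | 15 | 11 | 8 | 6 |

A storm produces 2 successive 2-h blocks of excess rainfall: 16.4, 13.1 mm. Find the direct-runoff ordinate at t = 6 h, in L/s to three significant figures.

By discrete convolution, Q_j = Σ (P_i / 10 mm) · U_{j−i}.
At t = 6 h (j=3): Q = (16.4/10)·8 + (13.1/10)·11 = 27.5 L/s.

Q ≈ 27.5 L/s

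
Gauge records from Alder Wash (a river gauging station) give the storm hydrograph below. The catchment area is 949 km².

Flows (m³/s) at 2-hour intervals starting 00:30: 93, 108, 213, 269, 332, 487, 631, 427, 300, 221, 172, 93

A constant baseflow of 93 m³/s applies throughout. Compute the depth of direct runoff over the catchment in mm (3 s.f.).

d ≈ 16.9 mm

Direct runoff: 0.0, 15.0, 120.0, 176.0, 239.0, 394.0, 538.0, 334.0, 207.0, 128.0, 79.0, 0.0 m³/s; ΣQ_DR = 2230 m³/s.
V = ΣQ_DR · Δt = 2230 × 7200 s = 1.606 × 10^7 m³.
Over A = 949 km², depth = V / A = 16.9 mm.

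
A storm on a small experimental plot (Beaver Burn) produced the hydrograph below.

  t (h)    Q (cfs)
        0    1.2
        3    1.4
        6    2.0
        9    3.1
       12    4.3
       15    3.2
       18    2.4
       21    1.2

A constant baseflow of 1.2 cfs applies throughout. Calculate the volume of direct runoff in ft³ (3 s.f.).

Direct-runoff ordinates (Q − Q_b): 0.0, 0.2, 0.8, 1.9, 3.1, 2.0, 1.2, 0.0 cfs.
ΣQ_DR = 9.200 cfs.
With Δt = 3 h = 10800 s, V = ΣQ_DR · Δt = 9.200 × 10800 = 99400 ft³.

V ≈ 99400 ft³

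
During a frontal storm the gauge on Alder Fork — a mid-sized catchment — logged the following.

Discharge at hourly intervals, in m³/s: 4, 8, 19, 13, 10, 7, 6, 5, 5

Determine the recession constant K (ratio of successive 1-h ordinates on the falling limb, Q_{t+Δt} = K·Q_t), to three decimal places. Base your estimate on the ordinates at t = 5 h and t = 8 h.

K ≈ 0.894

Using the recession-limb readings at t = 5 h and t = 8 h: Q falls from 7 to 5 m³/s over 3 intervals.
K = (Q₂/Q₁)^(1/3) = (5/7)^(1/3) = 0.894.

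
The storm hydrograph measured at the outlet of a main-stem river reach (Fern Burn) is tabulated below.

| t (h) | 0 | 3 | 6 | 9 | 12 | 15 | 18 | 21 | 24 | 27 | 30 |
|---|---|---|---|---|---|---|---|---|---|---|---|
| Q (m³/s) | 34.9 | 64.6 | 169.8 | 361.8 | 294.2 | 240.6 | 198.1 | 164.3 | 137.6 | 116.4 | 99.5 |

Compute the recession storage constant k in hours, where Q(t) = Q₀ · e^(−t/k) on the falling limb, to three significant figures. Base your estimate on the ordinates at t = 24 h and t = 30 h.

k ≈ 18.5 h

On the falling limb, Q drops from 137.6 to 99.5 m³/s between t = 24 h and t = 30 h (Δt = 6 h).
k = −Δt / ln(Q₂/Q₁) = −6 / ln(99.5/137.6) = 18.5 h.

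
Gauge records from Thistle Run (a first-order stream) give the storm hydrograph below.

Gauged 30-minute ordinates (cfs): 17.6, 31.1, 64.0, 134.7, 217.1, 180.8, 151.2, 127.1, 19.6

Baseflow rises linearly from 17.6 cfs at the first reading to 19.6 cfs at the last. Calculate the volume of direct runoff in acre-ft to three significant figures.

Direct-runoff ordinates (Q − Q_b): 0.00, 13.25, 45.90, 116.35, 198.50, 161.95, 132.10, 107.75, 0.00 cfs.
ΣQ_DR = 775.8 cfs.
With Δt = 0.5 h = 1800 s, V = ΣQ_DR · Δt = 775.8 × 1800 = 1.40 × 10^6 ft³ = 32.1 acre-ft.

V ≈ 32.1 acre-ft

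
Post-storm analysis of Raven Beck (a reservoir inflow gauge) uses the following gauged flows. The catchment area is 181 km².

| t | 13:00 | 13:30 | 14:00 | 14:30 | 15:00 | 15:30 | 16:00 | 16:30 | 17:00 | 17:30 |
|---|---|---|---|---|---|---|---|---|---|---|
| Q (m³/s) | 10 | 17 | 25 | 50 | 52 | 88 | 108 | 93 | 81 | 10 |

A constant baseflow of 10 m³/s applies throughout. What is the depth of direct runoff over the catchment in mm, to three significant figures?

Direct runoff: 0.0, 7.0, 15.0, 40.0, 42.0, 78.0, 98.0, 83.0, 71.0, 0.0 m³/s; ΣQ_DR = 434.0 m³/s.
V = ΣQ_DR · Δt = 434.0 × 1800 s = 7.812 × 10^5 m³.
Over A = 181 km², depth = V / A = 4.32 mm.

d ≈ 4.32 mm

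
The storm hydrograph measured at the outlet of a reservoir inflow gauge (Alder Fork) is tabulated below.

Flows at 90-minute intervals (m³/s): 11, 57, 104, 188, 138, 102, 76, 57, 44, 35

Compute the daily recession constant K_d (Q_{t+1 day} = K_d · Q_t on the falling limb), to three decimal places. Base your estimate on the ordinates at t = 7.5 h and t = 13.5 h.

Between t = 7.5 h and t = 13.5 h the flow falls from 102 to 35 m³/s over 4×1.5 h = 6 h.
Per-interval ratio K = (35/102)^(1/4) = 0.7654; K_d = K^(24/1.5) = 0.014.

K_d ≈ 0.014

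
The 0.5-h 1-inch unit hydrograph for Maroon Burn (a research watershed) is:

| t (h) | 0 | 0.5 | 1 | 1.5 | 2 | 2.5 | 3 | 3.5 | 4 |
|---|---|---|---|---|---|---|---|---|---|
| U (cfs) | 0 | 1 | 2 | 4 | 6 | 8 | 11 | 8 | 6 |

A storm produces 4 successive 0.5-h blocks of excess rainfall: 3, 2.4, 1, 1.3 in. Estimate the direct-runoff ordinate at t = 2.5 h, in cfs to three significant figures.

By discrete convolution, Q_j = Σ (P_i / 1 in) · U_{j−i}.
At t = 2.5 h (j=5): Q = (3/1)·8 + (2.4/1)·6 + (1/1)·4 + (1.3/1)·2 = 45.0 cfs.

Q ≈ 45.0 cfs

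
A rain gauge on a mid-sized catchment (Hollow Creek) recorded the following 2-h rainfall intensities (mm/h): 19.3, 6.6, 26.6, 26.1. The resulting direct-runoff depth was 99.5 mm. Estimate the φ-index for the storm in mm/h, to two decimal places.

φ ≈ 7.42 mm/h

Only the 3 blocks with intensity above φ contribute runoff: 19.3, 26.6, 26.1 mm/h.
Σ(I−φ)·Δt = d  ⇒  (19.3+26.6+26.1 − 3φ)·2 = 99.5
φ = (72.00 − 99.5/2) / 3 = 7.42 mm/h.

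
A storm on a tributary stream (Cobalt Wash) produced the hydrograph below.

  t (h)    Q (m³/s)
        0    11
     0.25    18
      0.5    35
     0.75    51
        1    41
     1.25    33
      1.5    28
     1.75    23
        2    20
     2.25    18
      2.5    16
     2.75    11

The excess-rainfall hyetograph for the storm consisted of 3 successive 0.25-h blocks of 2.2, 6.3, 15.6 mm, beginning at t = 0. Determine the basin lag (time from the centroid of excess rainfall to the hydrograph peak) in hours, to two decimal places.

t_L ≈ 0.24 h

Centroid of excess rainfall: t_c = Σ P_i·t̄_i / ΣP_i = 0.5140 h (block centres at 0.125, 0.375, 0.625 h).
Hydrograph peak occurs at t = 0.75 h, so basin lag t_L = 0.75 − 0.5140 = 0.24 h.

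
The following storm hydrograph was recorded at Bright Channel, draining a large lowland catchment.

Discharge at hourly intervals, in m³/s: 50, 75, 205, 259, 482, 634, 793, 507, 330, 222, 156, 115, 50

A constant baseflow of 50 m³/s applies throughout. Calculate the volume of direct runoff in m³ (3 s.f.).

V ≈ 1.16 × 10^7 m³

Direct-runoff ordinates (Q − Q_b): 0.0, 25.0, 155.0, 209.0, 432.0, 584.0, 743.0, 457.0, 280.0, 172.0, 106.0, 65.0, 0.0 m³/s.
ΣQ_DR = 3228 m³/s.
With Δt = 1 h = 3600 s, V = ΣQ_DR · Δt = 3228 × 3600 = 1.16 × 10^7 m³.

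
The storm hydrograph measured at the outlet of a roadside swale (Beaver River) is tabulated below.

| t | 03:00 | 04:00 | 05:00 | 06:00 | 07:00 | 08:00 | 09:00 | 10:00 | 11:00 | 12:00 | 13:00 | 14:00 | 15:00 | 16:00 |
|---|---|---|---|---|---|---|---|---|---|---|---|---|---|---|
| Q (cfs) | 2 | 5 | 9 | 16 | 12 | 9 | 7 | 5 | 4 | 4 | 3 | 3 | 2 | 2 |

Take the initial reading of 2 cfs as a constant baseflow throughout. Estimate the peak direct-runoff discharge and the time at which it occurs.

Subtracting baseflow gives direct-runoff ordinates: 0.0, 3.0, 7.0, 14.0, 10.0, 7.0, 5.0, 3.0, 2.0, 2.0, 1.0, 1.0, 0.0, 0.0 cfs.
The maximum is 14.0 cfs, occurring at the reading for t = 06:00.

Q_p = 14.0 cfs at t = 06:00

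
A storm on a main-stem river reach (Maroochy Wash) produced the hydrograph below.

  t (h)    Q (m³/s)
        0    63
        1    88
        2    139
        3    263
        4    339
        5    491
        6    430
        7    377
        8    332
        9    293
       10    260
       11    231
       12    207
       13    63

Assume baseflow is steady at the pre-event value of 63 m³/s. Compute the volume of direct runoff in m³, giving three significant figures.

Direct-runoff ordinates (Q − Q_b): 0.0, 25.0, 76.0, 200.0, 276.0, 428.0, 367.0, 314.0, 269.0, 230.0, 197.0, 168.0, 144.0, 0.0 m³/s.
ΣQ_DR = 2694 m³/s.
With Δt = 1 h = 3600 s, V = ΣQ_DR · Δt = 2694 × 3600 = 9.70 × 10^6 m³.

V ≈ 9.70 × 10^6 m³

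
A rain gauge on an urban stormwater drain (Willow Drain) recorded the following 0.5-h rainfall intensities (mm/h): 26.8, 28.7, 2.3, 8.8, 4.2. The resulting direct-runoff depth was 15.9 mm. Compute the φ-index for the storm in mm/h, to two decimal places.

Only the 2 blocks with intensity above φ contribute runoff: 26.8, 28.7 mm/h.
Σ(I−φ)·Δt = d  ⇒  (26.8+28.7 − 2φ)·0.5 = 15.9
φ = (55.50 − 15.9/0.5) / 2 = 11.85 mm/h.

φ ≈ 11.85 mm/h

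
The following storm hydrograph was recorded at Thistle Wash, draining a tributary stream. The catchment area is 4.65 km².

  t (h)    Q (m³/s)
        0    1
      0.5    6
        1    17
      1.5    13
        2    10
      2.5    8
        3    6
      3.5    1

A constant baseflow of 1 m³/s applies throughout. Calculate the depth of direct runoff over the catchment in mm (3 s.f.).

Direct runoff: 0.0, 5.0, 16.0, 12.0, 9.0, 7.0, 5.0, 0.0 m³/s; ΣQ_DR = 54.00 m³/s.
V = ΣQ_DR · Δt = 54.00 × 1800 s = 97200 m³.
Over A = 4.65 km², depth = V / A = 20.9 mm.

d ≈ 20.9 mm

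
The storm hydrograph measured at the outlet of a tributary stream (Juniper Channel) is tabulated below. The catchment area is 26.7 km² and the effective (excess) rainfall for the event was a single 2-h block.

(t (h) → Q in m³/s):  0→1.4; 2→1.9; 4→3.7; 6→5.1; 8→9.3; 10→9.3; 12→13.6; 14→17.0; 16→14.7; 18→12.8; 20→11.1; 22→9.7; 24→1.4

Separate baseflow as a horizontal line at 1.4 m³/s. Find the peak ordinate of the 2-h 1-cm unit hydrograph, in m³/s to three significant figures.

U_p ≈ 6.23 m³/s

Direct runoff: 0.0, 0.5, 2.3, 3.7, 7.9, 7.9, 12.2, 15.6, 13.3, 11.4, 9.7, 8.3, 0.0 m³/s; ΣQ_DR = 92.80 m³/s, peak = 15.6 m³/s.
Runoff depth d = ΣQ_DR·Δt / A = 92.80 × 7200 / (26.7 km²) = 25.02 mm.
The 1-cm UH is the DRH scaled by (10 mm)/d, so U_p = 15.6 × 10/25.02 = 6.23 m³/s.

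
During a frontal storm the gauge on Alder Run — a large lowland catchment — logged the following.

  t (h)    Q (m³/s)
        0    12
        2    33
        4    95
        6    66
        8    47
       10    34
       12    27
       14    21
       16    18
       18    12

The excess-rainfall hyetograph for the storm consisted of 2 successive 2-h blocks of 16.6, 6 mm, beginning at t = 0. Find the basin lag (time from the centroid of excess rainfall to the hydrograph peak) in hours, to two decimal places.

t_L ≈ 2.47 h

Centroid of excess rainfall: t_c = Σ P_i·t̄_i / ΣP_i = 1.5310 h (block centres at 1, 3 h).
Hydrograph peak occurs at t = 4 h, so basin lag t_L = 4 − 1.5310 = 2.47 h.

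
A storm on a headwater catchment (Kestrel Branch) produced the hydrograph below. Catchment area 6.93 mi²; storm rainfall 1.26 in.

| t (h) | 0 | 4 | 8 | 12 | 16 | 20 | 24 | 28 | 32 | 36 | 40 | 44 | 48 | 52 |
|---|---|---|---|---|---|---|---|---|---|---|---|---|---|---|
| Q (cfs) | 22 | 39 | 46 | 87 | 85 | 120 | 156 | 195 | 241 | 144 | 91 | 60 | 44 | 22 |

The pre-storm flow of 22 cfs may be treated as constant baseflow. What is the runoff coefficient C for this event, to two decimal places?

ΣQ_DR = 1044 cfs; V = ΣQ_DR·Δt = 1.503 × 10^7 ft³.
Runoff depth d = V / A = 0.9338 in.
C = d / P = 0.9338 / 1.26 = 0.74.

C ≈ 0.74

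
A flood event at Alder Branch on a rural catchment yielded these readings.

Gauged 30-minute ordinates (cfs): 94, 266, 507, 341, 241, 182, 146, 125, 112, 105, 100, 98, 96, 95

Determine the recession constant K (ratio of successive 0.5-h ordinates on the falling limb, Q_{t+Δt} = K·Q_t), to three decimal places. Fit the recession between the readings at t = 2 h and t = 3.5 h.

Using the recession-limb readings at t = 2 h and t = 3.5 h: Q falls from 241 to 125 cfs over 3 intervals.
K = (Q₂/Q₁)^(1/3) = (125/241)^(1/3) = 0.803.

K ≈ 0.803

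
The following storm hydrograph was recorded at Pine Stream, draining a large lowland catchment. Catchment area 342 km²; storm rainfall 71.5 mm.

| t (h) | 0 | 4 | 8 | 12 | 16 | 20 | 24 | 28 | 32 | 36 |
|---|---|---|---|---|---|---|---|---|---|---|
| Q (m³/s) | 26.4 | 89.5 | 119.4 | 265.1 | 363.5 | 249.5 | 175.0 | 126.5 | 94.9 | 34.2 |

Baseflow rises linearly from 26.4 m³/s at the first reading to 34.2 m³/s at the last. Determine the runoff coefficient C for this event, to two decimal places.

ΣQ_DR = 1241 m³/s; V = ΣQ_DR·Δt = 1.787 × 10^7 m³.
Runoff depth d = V / A = 52.25 mm.
C = d / P = 52.25 / 71.5 = 0.73.

C ≈ 0.73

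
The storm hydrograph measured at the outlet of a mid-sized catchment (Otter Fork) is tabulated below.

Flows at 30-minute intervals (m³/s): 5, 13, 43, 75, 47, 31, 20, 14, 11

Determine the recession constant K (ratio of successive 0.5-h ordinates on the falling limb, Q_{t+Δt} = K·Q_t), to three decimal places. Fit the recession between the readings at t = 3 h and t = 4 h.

Using the recession-limb readings at t = 3 h and t = 4 h: Q falls from 20 to 11 m³/s over 2 intervals.
K = (Q₂/Q₁)^(1/2) = (11/20)^(1/2) = 0.742.

K ≈ 0.742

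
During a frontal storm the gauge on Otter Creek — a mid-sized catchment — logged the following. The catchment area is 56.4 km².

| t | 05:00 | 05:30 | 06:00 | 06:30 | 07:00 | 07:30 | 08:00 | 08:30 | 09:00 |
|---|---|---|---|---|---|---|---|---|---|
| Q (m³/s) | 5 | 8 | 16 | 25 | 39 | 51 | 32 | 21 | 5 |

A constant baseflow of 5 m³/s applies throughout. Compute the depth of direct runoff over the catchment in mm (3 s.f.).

d ≈ 5.01 mm

Direct runoff: 0.0, 3.0, 11.0, 20.0, 34.0, 46.0, 27.0, 16.0, 0.0 m³/s; ΣQ_DR = 157.0 m³/s.
V = ΣQ_DR · Δt = 157.0 × 1800 s = 2.826 × 10^5 m³.
Over A = 56.4 km², depth = V / A = 5.01 mm.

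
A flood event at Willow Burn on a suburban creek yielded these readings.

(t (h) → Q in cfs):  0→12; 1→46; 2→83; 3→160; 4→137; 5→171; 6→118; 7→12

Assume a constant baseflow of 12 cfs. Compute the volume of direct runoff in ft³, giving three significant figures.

V ≈ 2.31 × 10^6 ft³

Direct-runoff ordinates (Q − Q_b): 0.0, 34.0, 71.0, 148.0, 125.0, 159.0, 106.0, 0.0 cfs.
ΣQ_DR = 643.0 cfs.
With Δt = 1 h = 3600 s, V = ΣQ_DR · Δt = 643.0 × 3600 = 2.31 × 10^6 ft³.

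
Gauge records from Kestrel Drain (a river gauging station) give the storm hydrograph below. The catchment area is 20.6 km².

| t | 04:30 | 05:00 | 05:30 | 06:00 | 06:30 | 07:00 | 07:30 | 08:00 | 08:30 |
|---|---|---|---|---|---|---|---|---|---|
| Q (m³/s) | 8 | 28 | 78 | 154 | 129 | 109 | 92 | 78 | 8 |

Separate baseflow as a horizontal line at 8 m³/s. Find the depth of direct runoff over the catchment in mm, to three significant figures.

Direct runoff: 0.0, 20.0, 70.0, 146.0, 121.0, 101.0, 84.0, 70.0, 0.0 m³/s; ΣQ_DR = 612.0 m³/s.
V = ΣQ_DR · Δt = 612.0 × 1800 s = 1.102 × 10^6 m³.
Over A = 20.6 km², depth = V / A = 53.5 mm.

d ≈ 53.5 mm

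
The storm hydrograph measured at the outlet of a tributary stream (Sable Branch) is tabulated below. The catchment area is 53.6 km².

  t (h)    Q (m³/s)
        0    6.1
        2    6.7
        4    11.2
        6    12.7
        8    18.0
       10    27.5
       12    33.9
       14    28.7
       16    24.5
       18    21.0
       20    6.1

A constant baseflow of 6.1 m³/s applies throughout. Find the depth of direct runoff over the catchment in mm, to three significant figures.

d ≈ 17.4 mm

Direct runoff: 0.0, 0.6, 5.1, 6.6, 11.9, 21.4, 27.8, 22.6, 18.4, 14.9, 0.0 m³/s; ΣQ_DR = 129.3 m³/s.
V = ΣQ_DR · Δt = 129.3 × 7200 s = 9.310 × 10^5 m³.
Over A = 53.6 km², depth = V / A = 17.4 mm.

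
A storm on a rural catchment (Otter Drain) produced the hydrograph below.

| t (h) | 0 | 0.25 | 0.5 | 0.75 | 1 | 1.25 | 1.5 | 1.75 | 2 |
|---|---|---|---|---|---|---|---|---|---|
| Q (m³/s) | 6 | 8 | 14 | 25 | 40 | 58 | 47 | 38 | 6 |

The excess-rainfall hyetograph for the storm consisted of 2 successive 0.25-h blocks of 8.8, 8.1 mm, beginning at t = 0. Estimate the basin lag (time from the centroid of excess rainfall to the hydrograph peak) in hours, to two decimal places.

Centroid of excess rainfall: t_c = Σ P_i·t̄_i / ΣP_i = 0.2448 h (block centres at 0.125, 0.375 h).
Hydrograph peak occurs at t = 1.25 h, so basin lag t_L = 1.25 − 0.2448 = 1.01 h.

t_L ≈ 1.01 h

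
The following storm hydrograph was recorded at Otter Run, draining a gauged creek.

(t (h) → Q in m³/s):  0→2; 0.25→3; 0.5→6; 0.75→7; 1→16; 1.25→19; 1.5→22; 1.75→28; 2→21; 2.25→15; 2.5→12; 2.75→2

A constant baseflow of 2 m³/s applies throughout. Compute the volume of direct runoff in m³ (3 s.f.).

Direct-runoff ordinates (Q − Q_b): 0.0, 1.0, 4.0, 5.0, 14.0, 17.0, 20.0, 26.0, 19.0, 13.0, 10.0, 0.0 m³/s.
ΣQ_DR = 129.0 m³/s.
With Δt = 0.25 h = 900 s, V = ΣQ_DR · Δt = 129.0 × 900 = 1.16 × 10^5 m³.

V ≈ 1.16 × 10^5 m³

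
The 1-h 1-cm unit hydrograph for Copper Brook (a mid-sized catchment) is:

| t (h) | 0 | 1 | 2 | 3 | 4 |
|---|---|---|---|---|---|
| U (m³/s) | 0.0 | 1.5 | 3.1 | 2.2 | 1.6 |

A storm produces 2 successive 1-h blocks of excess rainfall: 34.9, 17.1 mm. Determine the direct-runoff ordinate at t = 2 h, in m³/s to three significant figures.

Q ≈ 13.4 m³/s

By discrete convolution, Q_j = Σ (P_i / 10 mm) · U_{j−i}.
At t = 2 h (j=2): Q = (34.9/10)·3.1 + (17.1/10)·1.5 = 13.4 m³/s.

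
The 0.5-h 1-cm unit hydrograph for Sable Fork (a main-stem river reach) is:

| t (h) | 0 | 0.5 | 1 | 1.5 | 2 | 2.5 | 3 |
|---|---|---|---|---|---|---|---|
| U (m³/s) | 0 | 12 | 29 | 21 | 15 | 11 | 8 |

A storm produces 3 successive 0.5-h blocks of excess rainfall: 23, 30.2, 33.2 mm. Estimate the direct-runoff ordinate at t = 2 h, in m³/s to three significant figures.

By discrete convolution, Q_j = Σ (P_i / 10 mm) · U_{j−i}.
At t = 2 h (j=4): Q = (23/10)·15 + (30.2/10)·21 + (33.2/10)·29 = 194 m³/s.

Q ≈ 194 m³/s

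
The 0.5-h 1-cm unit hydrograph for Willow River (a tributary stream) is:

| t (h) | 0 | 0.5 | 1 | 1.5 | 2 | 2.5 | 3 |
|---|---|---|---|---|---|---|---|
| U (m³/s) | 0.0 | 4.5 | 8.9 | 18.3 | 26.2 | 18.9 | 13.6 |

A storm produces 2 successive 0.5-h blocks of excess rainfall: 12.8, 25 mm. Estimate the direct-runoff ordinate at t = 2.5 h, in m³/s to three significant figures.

Q ≈ 89.7 m³/s

By discrete convolution, Q_j = Σ (P_i / 10 mm) · U_{j−i}.
At t = 2.5 h (j=5): Q = (12.8/10)·18.9 + (25/10)·26.2 = 89.7 m³/s.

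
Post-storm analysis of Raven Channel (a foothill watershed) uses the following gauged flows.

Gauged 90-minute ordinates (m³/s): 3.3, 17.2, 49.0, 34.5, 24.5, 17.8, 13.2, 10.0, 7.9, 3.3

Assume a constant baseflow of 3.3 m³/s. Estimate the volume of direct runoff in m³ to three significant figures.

Direct-runoff ordinates (Q − Q_b): 0.0, 13.9, 45.7, 31.2, 21.2, 14.5, 9.9, 6.7, 4.6, 0.0 m³/s.
ΣQ_DR = 147.7 m³/s.
With Δt = 1.5 h = 5400 s, V = ΣQ_DR · Δt = 147.7 × 5400 = 7.98 × 10^5 m³.

V ≈ 7.98 × 10^5 m³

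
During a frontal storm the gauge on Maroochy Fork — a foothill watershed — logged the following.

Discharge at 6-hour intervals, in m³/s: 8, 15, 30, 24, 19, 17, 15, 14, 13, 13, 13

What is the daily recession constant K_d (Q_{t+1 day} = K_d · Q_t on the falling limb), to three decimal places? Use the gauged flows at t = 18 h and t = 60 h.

K_d ≈ 0.704

Between t = 18 h and t = 60 h the flow falls from 24 to 13 m³/s over 7×6 h = 42 h.
Per-interval ratio K = (13/24)^(1/7) = 0.9161; K_d = K^(24/6) = 0.704.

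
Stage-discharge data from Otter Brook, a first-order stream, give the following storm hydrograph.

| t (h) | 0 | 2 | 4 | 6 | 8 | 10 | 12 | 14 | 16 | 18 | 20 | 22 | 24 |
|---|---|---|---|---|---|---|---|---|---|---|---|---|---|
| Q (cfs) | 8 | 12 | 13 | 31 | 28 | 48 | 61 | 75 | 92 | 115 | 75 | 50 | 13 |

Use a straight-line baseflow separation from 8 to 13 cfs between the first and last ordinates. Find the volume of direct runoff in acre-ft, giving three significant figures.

Direct-runoff ordinates (Q − Q_b): 0.00, 3.58, 4.17, 21.75, 18.33, 37.92, 50.50, 64.08, 80.67, 103.25, 62.83, 37.42, 0.00 cfs.
ΣQ_DR = 484.5 cfs.
With Δt = 2 h = 7200 s, V = ΣQ_DR · Δt = 484.5 × 7200 = 3.49 × 10^6 ft³ = 80.1 acre-ft.

V ≈ 80.1 acre-ft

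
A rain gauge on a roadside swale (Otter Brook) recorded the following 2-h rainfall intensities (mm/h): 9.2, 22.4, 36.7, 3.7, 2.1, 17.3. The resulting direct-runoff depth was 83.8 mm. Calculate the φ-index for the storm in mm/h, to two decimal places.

Only the 3 blocks with intensity above φ contribute runoff: 22.4, 36.7, 17.3 mm/h.
Σ(I−φ)·Δt = d  ⇒  (22.4+36.7+17.3 − 3φ)·2 = 83.8
φ = (76.40 − 83.8/2) / 3 = 11.50 mm/h.

φ ≈ 11.50 mm/h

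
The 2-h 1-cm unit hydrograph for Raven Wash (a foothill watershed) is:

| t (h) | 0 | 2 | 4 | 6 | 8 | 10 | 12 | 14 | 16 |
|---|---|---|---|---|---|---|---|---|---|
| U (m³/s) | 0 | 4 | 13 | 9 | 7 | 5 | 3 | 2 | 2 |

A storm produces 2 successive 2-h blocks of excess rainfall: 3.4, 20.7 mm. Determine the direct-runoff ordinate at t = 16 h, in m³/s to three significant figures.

By discrete convolution, Q_j = Σ (P_i / 10 mm) · U_{j−i}.
At t = 16 h (j=8): Q = (3.4/10)·2 + (20.7/10)·2 = 4.82 m³/s.

Q ≈ 4.82 m³/s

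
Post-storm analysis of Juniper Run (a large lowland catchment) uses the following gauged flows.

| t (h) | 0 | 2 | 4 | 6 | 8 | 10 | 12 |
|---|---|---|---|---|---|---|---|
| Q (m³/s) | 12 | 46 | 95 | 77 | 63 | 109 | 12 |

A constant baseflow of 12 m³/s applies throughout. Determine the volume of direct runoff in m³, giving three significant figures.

Direct-runoff ordinates (Q − Q_b): 0.0, 34.0, 83.0, 65.0, 51.0, 97.0, 0.0 m³/s.
ΣQ_DR = 330.0 m³/s.
With Δt = 2 h = 7200 s, V = ΣQ_DR · Δt = 330.0 × 7200 = 2.38 × 10^6 m³.

V ≈ 2.38 × 10^6 m³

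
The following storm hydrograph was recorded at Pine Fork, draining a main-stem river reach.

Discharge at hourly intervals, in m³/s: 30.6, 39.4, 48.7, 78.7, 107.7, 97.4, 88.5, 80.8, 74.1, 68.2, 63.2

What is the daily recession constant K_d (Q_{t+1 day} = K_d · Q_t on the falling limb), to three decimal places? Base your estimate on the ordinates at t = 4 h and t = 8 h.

K_d ≈ 0.106

Between t = 4 h and t = 8 h the flow falls from 107.7 to 74.1 m³/s over 4×1 h = 4 h.
Per-interval ratio K = (74.1/107.7)^(1/4) = 0.9108; K_d = K^(24/1) = 0.106.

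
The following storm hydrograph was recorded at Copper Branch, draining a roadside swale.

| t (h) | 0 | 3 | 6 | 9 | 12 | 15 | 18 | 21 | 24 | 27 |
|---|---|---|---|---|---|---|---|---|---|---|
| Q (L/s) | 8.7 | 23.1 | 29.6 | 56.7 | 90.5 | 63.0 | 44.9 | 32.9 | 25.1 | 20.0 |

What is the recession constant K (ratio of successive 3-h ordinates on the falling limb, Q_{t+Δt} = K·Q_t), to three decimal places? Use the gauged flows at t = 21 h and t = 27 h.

K ≈ 0.780

Using the recession-limb readings at t = 21 h and t = 27 h: Q falls from 32.9 to 20.0 L/s over 2 intervals.
K = (Q₂/Q₁)^(1/2) = (20.0/32.9)^(1/2) = 0.780.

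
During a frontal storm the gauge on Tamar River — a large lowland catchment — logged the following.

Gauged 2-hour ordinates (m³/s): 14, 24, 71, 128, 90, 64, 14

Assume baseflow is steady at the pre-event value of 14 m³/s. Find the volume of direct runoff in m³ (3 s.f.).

V ≈ 2.21 × 10^6 m³

Direct-runoff ordinates (Q − Q_b): 0.0, 10.0, 57.0, 114.0, 76.0, 50.0, 0.0 m³/s.
ΣQ_DR = 307.0 m³/s.
With Δt = 2 h = 7200 s, V = ΣQ_DR · Δt = 307.0 × 7200 = 2.21 × 10^6 m³.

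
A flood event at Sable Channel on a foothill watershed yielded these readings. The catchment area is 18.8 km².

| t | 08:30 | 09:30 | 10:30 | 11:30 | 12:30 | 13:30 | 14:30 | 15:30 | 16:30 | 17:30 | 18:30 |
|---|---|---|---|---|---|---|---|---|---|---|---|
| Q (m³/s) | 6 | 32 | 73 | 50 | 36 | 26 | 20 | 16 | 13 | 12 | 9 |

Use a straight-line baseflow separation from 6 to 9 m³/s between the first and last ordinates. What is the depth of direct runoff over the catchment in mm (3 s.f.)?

d ≈ 40.3 mm

Direct runoff: 0.00, 25.70, 66.40, 43.10, 28.80, 18.50, 12.20, 7.90, 4.60, 3.30, 0.00 m³/s; ΣQ_DR = 210.5 m³/s.
V = ΣQ_DR · Δt = 210.5 × 3600 s = 7.578 × 10^5 m³.
Over A = 18.8 km², depth = V / A = 40.3 mm.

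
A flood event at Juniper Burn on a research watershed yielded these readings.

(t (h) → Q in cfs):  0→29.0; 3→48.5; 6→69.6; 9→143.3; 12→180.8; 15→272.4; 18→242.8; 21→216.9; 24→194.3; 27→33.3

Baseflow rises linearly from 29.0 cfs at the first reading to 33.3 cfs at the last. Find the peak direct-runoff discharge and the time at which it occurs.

Subtracting baseflow gives direct-runoff ordinates: 0.00, 19.02, 39.64, 112.87, 149.89, 241.01, 210.93, 184.56, 161.48, 0.00 cfs.
The maximum is 241.01 cfs, occurring at the reading for t = 15 h.

Q_p = 241.01 cfs at t = 15 h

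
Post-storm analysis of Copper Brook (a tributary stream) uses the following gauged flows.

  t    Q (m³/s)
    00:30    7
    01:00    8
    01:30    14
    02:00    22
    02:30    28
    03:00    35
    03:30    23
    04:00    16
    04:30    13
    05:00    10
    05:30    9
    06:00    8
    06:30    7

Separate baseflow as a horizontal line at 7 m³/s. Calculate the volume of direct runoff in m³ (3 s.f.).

Direct-runoff ordinates (Q − Q_b): 0.0, 1.0, 7.0, 15.0, 21.0, 28.0, 16.0, 9.0, 6.0, 3.0, 2.0, 1.0, 0.0 m³/s.
ΣQ_DR = 109.0 m³/s.
With Δt = 0.5 h = 1800 s, V = ΣQ_DR · Δt = 109.0 × 1800 = 1.96 × 10^5 m³.

V ≈ 1.96 × 10^5 m³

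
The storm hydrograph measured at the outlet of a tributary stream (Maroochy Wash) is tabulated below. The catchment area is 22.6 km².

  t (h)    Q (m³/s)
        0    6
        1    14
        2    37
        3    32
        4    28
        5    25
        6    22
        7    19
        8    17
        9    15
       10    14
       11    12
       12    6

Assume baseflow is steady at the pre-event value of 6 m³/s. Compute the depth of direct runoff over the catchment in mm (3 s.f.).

Direct runoff: 0.0, 8.0, 31.0, 26.0, 22.0, 19.0, 16.0, 13.0, 11.0, 9.0, 8.0, 6.0, 0.0 m³/s; ΣQ_DR = 169.0 m³/s.
V = ΣQ_DR · Δt = 169.0 × 3600 s = 6.084 × 10^5 m³.
Over A = 22.6 km², depth = V / A = 26.9 mm.

d ≈ 26.9 mm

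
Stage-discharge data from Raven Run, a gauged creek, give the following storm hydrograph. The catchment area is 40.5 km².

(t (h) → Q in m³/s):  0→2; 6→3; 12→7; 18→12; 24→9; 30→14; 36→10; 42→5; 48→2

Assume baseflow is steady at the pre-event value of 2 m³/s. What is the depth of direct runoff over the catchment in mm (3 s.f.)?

d ≈ 24.5 mm

Direct runoff: 0.0, 1.0, 5.0, 10.0, 7.0, 12.0, 8.0, 3.0, 0.0 m³/s; ΣQ_DR = 46.00 m³/s.
V = ΣQ_DR · Δt = 46.00 × 21600 s = 9.936 × 10^5 m³.
Over A = 40.5 km², depth = V / A = 24.5 mm.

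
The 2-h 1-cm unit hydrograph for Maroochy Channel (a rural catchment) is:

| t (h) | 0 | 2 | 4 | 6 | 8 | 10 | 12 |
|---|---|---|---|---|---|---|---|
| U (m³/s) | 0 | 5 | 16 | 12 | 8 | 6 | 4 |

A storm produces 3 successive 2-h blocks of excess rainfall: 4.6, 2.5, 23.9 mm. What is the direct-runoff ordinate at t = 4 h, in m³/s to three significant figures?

Q ≈ 8.61 m³/s

By discrete convolution, Q_j = Σ (P_i / 10 mm) · U_{j−i}.
At t = 4 h (j=2): Q = (4.6/10)·16 + (2.5/10)·5 + (23.9/10)·0 = 8.61 m³/s.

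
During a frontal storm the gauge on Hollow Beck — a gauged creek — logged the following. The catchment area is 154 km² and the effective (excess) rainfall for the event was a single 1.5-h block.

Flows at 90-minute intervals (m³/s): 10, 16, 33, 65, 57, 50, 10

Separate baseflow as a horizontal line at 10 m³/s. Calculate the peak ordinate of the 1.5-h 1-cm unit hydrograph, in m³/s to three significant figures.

Direct runoff: 0.0, 6.0, 23.0, 55.0, 47.0, 40.0, 0.0 m³/s; ΣQ_DR = 171.0 m³/s, peak = 55.0 m³/s.
Runoff depth d = ΣQ_DR·Δt / A = 171.0 × 5400 / (154 km²) = 5.996 mm.
The 1-cm UH is the DRH scaled by (10 mm)/d, so U_p = 55.0 × 10/5.996 = 91.7 m³/s.

U_p ≈ 91.7 m³/s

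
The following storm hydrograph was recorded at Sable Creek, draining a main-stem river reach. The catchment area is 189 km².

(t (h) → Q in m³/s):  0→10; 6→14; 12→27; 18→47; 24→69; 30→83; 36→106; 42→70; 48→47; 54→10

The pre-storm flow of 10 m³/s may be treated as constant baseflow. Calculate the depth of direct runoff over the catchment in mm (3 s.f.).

Direct runoff: 0.0, 4.0, 17.0, 37.0, 59.0, 73.0, 96.0, 60.0, 37.0, 0.0 m³/s; ΣQ_DR = 383.0 m³/s.
V = ΣQ_DR · Δt = 383.0 × 21600 s = 8.273 × 10^6 m³.
Over A = 189 km², depth = V / A = 43.8 mm.

d ≈ 43.8 mm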